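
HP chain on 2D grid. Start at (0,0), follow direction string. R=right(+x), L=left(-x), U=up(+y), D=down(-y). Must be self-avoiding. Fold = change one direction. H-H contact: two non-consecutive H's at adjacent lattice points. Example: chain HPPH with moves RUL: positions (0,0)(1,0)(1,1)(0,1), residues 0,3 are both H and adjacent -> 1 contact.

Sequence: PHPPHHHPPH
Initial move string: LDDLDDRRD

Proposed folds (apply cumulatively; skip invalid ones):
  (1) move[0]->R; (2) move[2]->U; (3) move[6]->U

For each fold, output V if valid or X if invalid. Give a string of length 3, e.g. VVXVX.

Initial: LDDLDDRRD -> [(0, 0), (-1, 0), (-1, -1), (-1, -2), (-2, -2), (-2, -3), (-2, -4), (-1, -4), (0, -4), (0, -5)]
Fold 1: move[0]->R => RDDLDDRRD VALID
Fold 2: move[2]->U => RDULDDRRD INVALID (collision), skipped
Fold 3: move[6]->U => RDDLDDURD INVALID (collision), skipped

Answer: VXX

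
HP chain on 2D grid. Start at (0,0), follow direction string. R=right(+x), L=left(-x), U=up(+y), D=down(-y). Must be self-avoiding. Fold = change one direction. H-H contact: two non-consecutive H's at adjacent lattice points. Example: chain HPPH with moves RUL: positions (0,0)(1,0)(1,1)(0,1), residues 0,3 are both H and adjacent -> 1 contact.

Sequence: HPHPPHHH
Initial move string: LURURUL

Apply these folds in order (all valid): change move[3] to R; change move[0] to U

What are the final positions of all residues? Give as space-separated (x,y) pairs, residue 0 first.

Initial moves: LURURUL
Fold: move[3]->R => LURRRUL (positions: [(0, 0), (-1, 0), (-1, 1), (0, 1), (1, 1), (2, 1), (2, 2), (1, 2)])
Fold: move[0]->U => UURRRUL (positions: [(0, 0), (0, 1), (0, 2), (1, 2), (2, 2), (3, 2), (3, 3), (2, 3)])

Answer: (0,0) (0,1) (0,2) (1,2) (2,2) (3,2) (3,3) (2,3)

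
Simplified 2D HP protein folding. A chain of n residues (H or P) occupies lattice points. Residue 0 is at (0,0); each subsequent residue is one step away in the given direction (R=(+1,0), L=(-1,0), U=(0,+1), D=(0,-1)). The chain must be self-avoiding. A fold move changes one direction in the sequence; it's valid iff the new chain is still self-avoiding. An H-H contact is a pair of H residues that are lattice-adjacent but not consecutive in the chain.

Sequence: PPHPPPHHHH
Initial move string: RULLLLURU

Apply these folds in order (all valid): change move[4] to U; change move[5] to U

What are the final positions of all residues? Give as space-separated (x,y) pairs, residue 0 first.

Answer: (0,0) (1,0) (1,1) (0,1) (-1,1) (-1,2) (-1,3) (-1,4) (0,4) (0,5)

Derivation:
Initial moves: RULLLLURU
Fold: move[4]->U => RULLULURU (positions: [(0, 0), (1, 0), (1, 1), (0, 1), (-1, 1), (-1, 2), (-2, 2), (-2, 3), (-1, 3), (-1, 4)])
Fold: move[5]->U => RULLUUURU (positions: [(0, 0), (1, 0), (1, 1), (0, 1), (-1, 1), (-1, 2), (-1, 3), (-1, 4), (0, 4), (0, 5)])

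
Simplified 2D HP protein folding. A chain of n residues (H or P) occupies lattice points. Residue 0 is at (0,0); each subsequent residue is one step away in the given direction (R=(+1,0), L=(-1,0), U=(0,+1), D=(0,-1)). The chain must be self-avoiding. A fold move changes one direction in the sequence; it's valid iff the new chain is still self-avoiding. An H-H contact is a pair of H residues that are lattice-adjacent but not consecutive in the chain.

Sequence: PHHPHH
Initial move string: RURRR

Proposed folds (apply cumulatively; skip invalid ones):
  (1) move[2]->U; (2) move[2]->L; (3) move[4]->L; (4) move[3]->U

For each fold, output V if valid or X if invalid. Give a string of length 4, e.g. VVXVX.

Initial: RURRR -> [(0, 0), (1, 0), (1, 1), (2, 1), (3, 1), (4, 1)]
Fold 1: move[2]->U => RUURR VALID
Fold 2: move[2]->L => RULRR INVALID (collision), skipped
Fold 3: move[4]->L => RUURL INVALID (collision), skipped
Fold 4: move[3]->U => RUUUR VALID

Answer: VXXV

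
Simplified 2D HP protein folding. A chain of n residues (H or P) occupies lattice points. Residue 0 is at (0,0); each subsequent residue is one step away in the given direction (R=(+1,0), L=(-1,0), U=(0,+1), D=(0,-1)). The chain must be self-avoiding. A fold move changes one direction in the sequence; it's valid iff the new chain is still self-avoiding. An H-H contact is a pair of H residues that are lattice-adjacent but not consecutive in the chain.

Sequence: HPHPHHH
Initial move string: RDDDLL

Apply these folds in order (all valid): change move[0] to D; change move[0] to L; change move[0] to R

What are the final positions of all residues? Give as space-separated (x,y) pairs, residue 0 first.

Initial moves: RDDDLL
Fold: move[0]->D => DDDDLL (positions: [(0, 0), (0, -1), (0, -2), (0, -3), (0, -4), (-1, -4), (-2, -4)])
Fold: move[0]->L => LDDDLL (positions: [(0, 0), (-1, 0), (-1, -1), (-1, -2), (-1, -3), (-2, -3), (-3, -3)])
Fold: move[0]->R => RDDDLL (positions: [(0, 0), (1, 0), (1, -1), (1, -2), (1, -3), (0, -3), (-1, -3)])

Answer: (0,0) (1,0) (1,-1) (1,-2) (1,-3) (0,-3) (-1,-3)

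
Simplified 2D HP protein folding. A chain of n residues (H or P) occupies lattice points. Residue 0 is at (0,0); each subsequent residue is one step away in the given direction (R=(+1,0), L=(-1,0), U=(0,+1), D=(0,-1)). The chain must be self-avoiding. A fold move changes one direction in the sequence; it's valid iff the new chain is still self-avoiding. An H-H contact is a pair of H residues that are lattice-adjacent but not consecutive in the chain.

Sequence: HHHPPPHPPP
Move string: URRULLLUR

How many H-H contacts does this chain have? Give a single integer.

Positions: [(0, 0), (0, 1), (1, 1), (2, 1), (2, 2), (1, 2), (0, 2), (-1, 2), (-1, 3), (0, 3)]
H-H contact: residue 1 @(0,1) - residue 6 @(0, 2)

Answer: 1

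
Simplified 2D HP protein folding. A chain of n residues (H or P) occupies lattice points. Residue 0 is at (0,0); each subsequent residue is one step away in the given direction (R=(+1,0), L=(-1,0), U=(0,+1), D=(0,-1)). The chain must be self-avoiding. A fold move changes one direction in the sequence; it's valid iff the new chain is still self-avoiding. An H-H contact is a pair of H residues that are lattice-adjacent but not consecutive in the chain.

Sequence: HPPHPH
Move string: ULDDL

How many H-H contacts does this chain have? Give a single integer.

Answer: 1

Derivation:
Positions: [(0, 0), (0, 1), (-1, 1), (-1, 0), (-1, -1), (-2, -1)]
H-H contact: residue 0 @(0,0) - residue 3 @(-1, 0)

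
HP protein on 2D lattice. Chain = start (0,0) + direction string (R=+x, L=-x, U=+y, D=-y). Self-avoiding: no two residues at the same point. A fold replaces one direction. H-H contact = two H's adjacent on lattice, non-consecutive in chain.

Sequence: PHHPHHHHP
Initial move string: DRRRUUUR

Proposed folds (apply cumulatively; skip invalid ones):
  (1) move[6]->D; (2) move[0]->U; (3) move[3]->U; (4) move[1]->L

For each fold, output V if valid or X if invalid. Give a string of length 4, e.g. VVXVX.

Initial: DRRRUUUR -> [(0, 0), (0, -1), (1, -1), (2, -1), (3, -1), (3, 0), (3, 1), (3, 2), (4, 2)]
Fold 1: move[6]->D => DRRRUUDR INVALID (collision), skipped
Fold 2: move[0]->U => URRRUUUR VALID
Fold 3: move[3]->U => URRUUUUR VALID
Fold 4: move[1]->L => ULRUUUUR INVALID (collision), skipped

Answer: XVVX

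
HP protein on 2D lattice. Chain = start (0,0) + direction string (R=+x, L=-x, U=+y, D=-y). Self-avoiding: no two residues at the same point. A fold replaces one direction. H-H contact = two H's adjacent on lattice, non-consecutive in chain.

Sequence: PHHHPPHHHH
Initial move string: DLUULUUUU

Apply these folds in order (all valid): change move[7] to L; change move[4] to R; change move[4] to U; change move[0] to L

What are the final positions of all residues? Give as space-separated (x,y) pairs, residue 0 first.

Answer: (0,0) (-1,0) (-2,0) (-2,1) (-2,2) (-2,3) (-2,4) (-2,5) (-3,5) (-3,6)

Derivation:
Initial moves: DLUULUUUU
Fold: move[7]->L => DLUULUULU (positions: [(0, 0), (0, -1), (-1, -1), (-1, 0), (-1, 1), (-2, 1), (-2, 2), (-2, 3), (-3, 3), (-3, 4)])
Fold: move[4]->R => DLUURUULU (positions: [(0, 0), (0, -1), (-1, -1), (-1, 0), (-1, 1), (0, 1), (0, 2), (0, 3), (-1, 3), (-1, 4)])
Fold: move[4]->U => DLUUUUULU (positions: [(0, 0), (0, -1), (-1, -1), (-1, 0), (-1, 1), (-1, 2), (-1, 3), (-1, 4), (-2, 4), (-2, 5)])
Fold: move[0]->L => LLUUUUULU (positions: [(0, 0), (-1, 0), (-2, 0), (-2, 1), (-2, 2), (-2, 3), (-2, 4), (-2, 5), (-3, 5), (-3, 6)])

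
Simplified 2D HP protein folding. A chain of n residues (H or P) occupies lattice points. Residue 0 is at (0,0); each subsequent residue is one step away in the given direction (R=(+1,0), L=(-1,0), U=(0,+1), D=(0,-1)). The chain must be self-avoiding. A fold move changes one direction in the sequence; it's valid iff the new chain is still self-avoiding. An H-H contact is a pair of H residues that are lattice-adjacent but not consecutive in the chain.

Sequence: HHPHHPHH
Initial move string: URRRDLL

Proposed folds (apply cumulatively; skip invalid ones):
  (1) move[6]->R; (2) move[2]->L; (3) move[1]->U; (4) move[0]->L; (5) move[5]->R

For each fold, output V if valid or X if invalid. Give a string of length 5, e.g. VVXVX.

Answer: XXXXX

Derivation:
Initial: URRRDLL -> [(0, 0), (0, 1), (1, 1), (2, 1), (3, 1), (3, 0), (2, 0), (1, 0)]
Fold 1: move[6]->R => URRRDLR INVALID (collision), skipped
Fold 2: move[2]->L => URLRDLL INVALID (collision), skipped
Fold 3: move[1]->U => UURRDLL INVALID (collision), skipped
Fold 4: move[0]->L => LRRRDLL INVALID (collision), skipped
Fold 5: move[5]->R => URRRDRL INVALID (collision), skipped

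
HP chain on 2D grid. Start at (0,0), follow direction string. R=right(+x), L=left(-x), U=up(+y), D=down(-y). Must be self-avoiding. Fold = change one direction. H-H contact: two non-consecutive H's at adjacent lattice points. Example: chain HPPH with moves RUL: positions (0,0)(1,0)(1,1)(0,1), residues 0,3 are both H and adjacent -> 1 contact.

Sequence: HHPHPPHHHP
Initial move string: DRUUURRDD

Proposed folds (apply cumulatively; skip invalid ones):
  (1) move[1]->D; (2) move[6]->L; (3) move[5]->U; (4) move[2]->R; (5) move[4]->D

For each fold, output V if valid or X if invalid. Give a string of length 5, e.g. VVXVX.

Answer: XXVVX

Derivation:
Initial: DRUUURRDD -> [(0, 0), (0, -1), (1, -1), (1, 0), (1, 1), (1, 2), (2, 2), (3, 2), (3, 1), (3, 0)]
Fold 1: move[1]->D => DDUUURRDD INVALID (collision), skipped
Fold 2: move[6]->L => DRUUURLDD INVALID (collision), skipped
Fold 3: move[5]->U => DRUUUURDD VALID
Fold 4: move[2]->R => DRRUUURDD VALID
Fold 5: move[4]->D => DRRUDURDD INVALID (collision), skipped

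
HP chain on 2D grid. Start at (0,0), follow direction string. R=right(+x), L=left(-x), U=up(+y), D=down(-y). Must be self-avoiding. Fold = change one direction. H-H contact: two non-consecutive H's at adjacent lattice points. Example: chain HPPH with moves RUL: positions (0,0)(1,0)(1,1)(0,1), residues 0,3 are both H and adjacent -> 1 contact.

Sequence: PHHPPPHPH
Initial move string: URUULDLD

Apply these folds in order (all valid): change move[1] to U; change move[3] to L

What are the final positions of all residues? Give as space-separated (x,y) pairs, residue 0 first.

Answer: (0,0) (0,1) (0,2) (0,3) (-1,3) (-2,3) (-2,2) (-3,2) (-3,1)

Derivation:
Initial moves: URUULDLD
Fold: move[1]->U => UUUULDLD (positions: [(0, 0), (0, 1), (0, 2), (0, 3), (0, 4), (-1, 4), (-1, 3), (-2, 3), (-2, 2)])
Fold: move[3]->L => UUULLDLD (positions: [(0, 0), (0, 1), (0, 2), (0, 3), (-1, 3), (-2, 3), (-2, 2), (-3, 2), (-3, 1)])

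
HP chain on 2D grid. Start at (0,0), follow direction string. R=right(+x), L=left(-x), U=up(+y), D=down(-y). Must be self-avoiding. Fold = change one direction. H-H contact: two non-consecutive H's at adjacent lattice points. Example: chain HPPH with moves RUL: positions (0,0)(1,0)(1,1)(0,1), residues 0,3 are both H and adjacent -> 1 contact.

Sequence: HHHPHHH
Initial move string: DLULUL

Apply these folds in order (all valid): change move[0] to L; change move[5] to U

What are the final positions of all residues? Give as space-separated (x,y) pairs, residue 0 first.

Initial moves: DLULUL
Fold: move[0]->L => LLULUL (positions: [(0, 0), (-1, 0), (-2, 0), (-2, 1), (-3, 1), (-3, 2), (-4, 2)])
Fold: move[5]->U => LLULUU (positions: [(0, 0), (-1, 0), (-2, 0), (-2, 1), (-3, 1), (-3, 2), (-3, 3)])

Answer: (0,0) (-1,0) (-2,0) (-2,1) (-3,1) (-3,2) (-3,3)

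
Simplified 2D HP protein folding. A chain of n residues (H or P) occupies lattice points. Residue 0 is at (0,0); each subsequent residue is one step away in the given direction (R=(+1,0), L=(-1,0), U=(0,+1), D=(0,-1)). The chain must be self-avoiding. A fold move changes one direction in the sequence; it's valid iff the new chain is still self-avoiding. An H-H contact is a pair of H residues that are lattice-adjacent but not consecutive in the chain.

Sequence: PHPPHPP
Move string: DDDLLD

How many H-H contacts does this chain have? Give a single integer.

Answer: 0

Derivation:
Positions: [(0, 0), (0, -1), (0, -2), (0, -3), (-1, -3), (-2, -3), (-2, -4)]
No H-H contacts found.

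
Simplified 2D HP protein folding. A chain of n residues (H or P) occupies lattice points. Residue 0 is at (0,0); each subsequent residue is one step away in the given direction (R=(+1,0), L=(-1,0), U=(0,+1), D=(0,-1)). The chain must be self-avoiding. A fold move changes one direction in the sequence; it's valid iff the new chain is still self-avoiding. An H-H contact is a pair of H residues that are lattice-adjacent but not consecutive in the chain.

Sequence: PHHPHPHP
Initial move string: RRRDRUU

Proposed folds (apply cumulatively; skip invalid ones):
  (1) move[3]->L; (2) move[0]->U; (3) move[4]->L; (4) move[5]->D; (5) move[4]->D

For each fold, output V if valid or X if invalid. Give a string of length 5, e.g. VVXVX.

Answer: XVXXX

Derivation:
Initial: RRRDRUU -> [(0, 0), (1, 0), (2, 0), (3, 0), (3, -1), (4, -1), (4, 0), (4, 1)]
Fold 1: move[3]->L => RRRLRUU INVALID (collision), skipped
Fold 2: move[0]->U => URRDRUU VALID
Fold 3: move[4]->L => URRDLUU INVALID (collision), skipped
Fold 4: move[5]->D => URRDRDU INVALID (collision), skipped
Fold 5: move[4]->D => URRDDUU INVALID (collision), skipped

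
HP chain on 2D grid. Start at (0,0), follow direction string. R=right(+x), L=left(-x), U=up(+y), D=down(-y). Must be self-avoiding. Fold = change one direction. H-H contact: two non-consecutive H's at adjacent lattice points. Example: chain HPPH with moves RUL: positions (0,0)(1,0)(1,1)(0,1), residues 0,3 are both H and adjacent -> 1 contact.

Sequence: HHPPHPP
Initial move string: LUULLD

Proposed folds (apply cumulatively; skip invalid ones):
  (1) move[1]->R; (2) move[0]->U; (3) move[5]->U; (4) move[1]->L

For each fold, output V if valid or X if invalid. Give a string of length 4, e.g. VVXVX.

Answer: XVVV

Derivation:
Initial: LUULLD -> [(0, 0), (-1, 0), (-1, 1), (-1, 2), (-2, 2), (-3, 2), (-3, 1)]
Fold 1: move[1]->R => LRULLD INVALID (collision), skipped
Fold 2: move[0]->U => UUULLD VALID
Fold 3: move[5]->U => UUULLU VALID
Fold 4: move[1]->L => ULULLU VALID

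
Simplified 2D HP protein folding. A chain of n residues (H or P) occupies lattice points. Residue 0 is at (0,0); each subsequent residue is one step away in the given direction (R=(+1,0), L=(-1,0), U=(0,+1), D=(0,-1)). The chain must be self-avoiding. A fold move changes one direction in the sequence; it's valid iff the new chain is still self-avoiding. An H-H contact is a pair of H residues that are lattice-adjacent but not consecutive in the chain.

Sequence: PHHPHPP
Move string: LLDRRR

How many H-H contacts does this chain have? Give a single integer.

Answer: 1

Derivation:
Positions: [(0, 0), (-1, 0), (-2, 0), (-2, -1), (-1, -1), (0, -1), (1, -1)]
H-H contact: residue 1 @(-1,0) - residue 4 @(-1, -1)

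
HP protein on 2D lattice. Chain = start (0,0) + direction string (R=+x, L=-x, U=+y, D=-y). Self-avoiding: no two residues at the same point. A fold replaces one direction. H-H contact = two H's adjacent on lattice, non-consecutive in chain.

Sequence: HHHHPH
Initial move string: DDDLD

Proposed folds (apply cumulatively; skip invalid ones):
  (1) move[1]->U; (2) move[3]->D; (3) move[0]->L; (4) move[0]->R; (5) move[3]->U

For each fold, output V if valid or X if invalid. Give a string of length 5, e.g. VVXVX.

Answer: XVVVX

Derivation:
Initial: DDDLD -> [(0, 0), (0, -1), (0, -2), (0, -3), (-1, -3), (-1, -4)]
Fold 1: move[1]->U => DUDLD INVALID (collision), skipped
Fold 2: move[3]->D => DDDDD VALID
Fold 3: move[0]->L => LDDDD VALID
Fold 4: move[0]->R => RDDDD VALID
Fold 5: move[3]->U => RDDUD INVALID (collision), skipped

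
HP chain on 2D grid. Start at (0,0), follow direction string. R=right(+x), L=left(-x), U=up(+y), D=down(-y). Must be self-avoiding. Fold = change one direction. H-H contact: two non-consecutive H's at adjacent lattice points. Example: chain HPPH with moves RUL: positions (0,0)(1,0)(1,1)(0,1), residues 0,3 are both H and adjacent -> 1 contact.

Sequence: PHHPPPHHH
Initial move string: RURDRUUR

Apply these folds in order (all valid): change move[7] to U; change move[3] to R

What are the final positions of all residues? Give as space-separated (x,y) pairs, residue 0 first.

Answer: (0,0) (1,0) (1,1) (2,1) (3,1) (4,1) (4,2) (4,3) (4,4)

Derivation:
Initial moves: RURDRUUR
Fold: move[7]->U => RURDRUUU (positions: [(0, 0), (1, 0), (1, 1), (2, 1), (2, 0), (3, 0), (3, 1), (3, 2), (3, 3)])
Fold: move[3]->R => RURRRUUU (positions: [(0, 0), (1, 0), (1, 1), (2, 1), (3, 1), (4, 1), (4, 2), (4, 3), (4, 4)])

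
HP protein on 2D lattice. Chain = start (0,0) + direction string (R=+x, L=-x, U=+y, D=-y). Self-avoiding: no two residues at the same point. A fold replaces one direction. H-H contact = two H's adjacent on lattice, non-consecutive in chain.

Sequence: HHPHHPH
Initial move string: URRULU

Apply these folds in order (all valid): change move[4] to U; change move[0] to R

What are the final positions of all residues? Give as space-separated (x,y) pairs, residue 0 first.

Initial moves: URRULU
Fold: move[4]->U => URRUUU (positions: [(0, 0), (0, 1), (1, 1), (2, 1), (2, 2), (2, 3), (2, 4)])
Fold: move[0]->R => RRRUUU (positions: [(0, 0), (1, 0), (2, 0), (3, 0), (3, 1), (3, 2), (3, 3)])

Answer: (0,0) (1,0) (2,0) (3,0) (3,1) (3,2) (3,3)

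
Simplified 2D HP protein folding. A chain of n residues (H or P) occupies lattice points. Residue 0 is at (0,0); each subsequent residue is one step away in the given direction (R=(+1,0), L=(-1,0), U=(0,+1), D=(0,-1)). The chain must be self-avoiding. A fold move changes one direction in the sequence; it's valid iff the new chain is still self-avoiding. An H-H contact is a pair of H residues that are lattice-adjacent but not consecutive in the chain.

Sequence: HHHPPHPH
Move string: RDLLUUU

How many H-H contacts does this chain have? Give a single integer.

Positions: [(0, 0), (1, 0), (1, -1), (0, -1), (-1, -1), (-1, 0), (-1, 1), (-1, 2)]
H-H contact: residue 0 @(0,0) - residue 5 @(-1, 0)

Answer: 1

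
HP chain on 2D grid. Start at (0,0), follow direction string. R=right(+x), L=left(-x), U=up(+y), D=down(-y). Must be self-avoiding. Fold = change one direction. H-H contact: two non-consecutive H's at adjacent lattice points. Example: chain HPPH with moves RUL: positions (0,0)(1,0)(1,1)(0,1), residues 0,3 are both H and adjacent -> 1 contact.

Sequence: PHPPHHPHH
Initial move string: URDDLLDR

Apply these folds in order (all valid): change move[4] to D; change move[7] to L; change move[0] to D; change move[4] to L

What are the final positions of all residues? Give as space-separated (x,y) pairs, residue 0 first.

Answer: (0,0) (0,-1) (1,-1) (1,-2) (1,-3) (0,-3) (-1,-3) (-1,-4) (-2,-4)

Derivation:
Initial moves: URDDLLDR
Fold: move[4]->D => URDDDLDR (positions: [(0, 0), (0, 1), (1, 1), (1, 0), (1, -1), (1, -2), (0, -2), (0, -3), (1, -3)])
Fold: move[7]->L => URDDDLDL (positions: [(0, 0), (0, 1), (1, 1), (1, 0), (1, -1), (1, -2), (0, -2), (0, -3), (-1, -3)])
Fold: move[0]->D => DRDDDLDL (positions: [(0, 0), (0, -1), (1, -1), (1, -2), (1, -3), (1, -4), (0, -4), (0, -5), (-1, -5)])
Fold: move[4]->L => DRDDLLDL (positions: [(0, 0), (0, -1), (1, -1), (1, -2), (1, -3), (0, -3), (-1, -3), (-1, -4), (-2, -4)])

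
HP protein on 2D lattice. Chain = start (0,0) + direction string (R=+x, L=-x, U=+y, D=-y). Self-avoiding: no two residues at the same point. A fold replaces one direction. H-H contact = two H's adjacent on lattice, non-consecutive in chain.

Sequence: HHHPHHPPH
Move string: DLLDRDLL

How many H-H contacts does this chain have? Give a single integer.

Positions: [(0, 0), (0, -1), (-1, -1), (-2, -1), (-2, -2), (-1, -2), (-1, -3), (-2, -3), (-3, -3)]
H-H contact: residue 2 @(-1,-1) - residue 5 @(-1, -2)

Answer: 1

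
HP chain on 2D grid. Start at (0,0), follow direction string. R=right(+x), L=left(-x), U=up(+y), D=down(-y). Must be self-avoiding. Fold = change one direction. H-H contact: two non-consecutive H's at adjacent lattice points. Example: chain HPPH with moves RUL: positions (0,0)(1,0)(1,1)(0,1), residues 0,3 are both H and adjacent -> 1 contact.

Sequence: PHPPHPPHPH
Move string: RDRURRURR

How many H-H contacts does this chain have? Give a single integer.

Answer: 1

Derivation:
Positions: [(0, 0), (1, 0), (1, -1), (2, -1), (2, 0), (3, 0), (4, 0), (4, 1), (5, 1), (6, 1)]
H-H contact: residue 1 @(1,0) - residue 4 @(2, 0)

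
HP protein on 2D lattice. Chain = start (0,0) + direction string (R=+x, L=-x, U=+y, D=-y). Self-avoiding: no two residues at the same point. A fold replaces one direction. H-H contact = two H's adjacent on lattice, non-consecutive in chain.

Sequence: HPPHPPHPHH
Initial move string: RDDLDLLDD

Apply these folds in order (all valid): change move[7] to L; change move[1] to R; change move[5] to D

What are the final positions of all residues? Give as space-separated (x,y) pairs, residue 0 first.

Answer: (0,0) (1,0) (2,0) (2,-1) (1,-1) (1,-2) (1,-3) (0,-3) (-1,-3) (-1,-4)

Derivation:
Initial moves: RDDLDLLDD
Fold: move[7]->L => RDDLDLLLD (positions: [(0, 0), (1, 0), (1, -1), (1, -2), (0, -2), (0, -3), (-1, -3), (-2, -3), (-3, -3), (-3, -4)])
Fold: move[1]->R => RRDLDLLLD (positions: [(0, 0), (1, 0), (2, 0), (2, -1), (1, -1), (1, -2), (0, -2), (-1, -2), (-2, -2), (-2, -3)])
Fold: move[5]->D => RRDLDDLLD (positions: [(0, 0), (1, 0), (2, 0), (2, -1), (1, -1), (1, -2), (1, -3), (0, -3), (-1, -3), (-1, -4)])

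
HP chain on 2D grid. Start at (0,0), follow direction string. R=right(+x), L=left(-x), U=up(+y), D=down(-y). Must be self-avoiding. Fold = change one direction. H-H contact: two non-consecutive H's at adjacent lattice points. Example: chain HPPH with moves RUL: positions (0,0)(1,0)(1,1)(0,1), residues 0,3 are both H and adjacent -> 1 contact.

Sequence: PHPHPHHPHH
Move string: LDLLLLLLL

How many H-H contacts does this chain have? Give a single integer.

Answer: 0

Derivation:
Positions: [(0, 0), (-1, 0), (-1, -1), (-2, -1), (-3, -1), (-4, -1), (-5, -1), (-6, -1), (-7, -1), (-8, -1)]
No H-H contacts found.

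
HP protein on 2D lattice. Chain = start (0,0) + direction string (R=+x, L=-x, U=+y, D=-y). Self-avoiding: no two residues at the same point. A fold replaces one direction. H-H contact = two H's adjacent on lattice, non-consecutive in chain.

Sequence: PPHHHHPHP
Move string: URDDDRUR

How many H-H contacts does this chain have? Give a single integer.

Answer: 1

Derivation:
Positions: [(0, 0), (0, 1), (1, 1), (1, 0), (1, -1), (1, -2), (2, -2), (2, -1), (3, -1)]
H-H contact: residue 4 @(1,-1) - residue 7 @(2, -1)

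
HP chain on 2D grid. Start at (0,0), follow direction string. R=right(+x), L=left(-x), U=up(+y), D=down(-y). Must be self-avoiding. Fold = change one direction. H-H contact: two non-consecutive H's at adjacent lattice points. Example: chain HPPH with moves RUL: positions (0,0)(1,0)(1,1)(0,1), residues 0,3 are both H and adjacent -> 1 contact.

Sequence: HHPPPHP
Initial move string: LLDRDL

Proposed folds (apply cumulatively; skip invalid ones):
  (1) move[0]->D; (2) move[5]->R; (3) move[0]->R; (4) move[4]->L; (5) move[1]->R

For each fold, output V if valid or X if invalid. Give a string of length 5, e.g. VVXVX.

Initial: LLDRDL -> [(0, 0), (-1, 0), (-2, 0), (-2, -1), (-1, -1), (-1, -2), (-2, -2)]
Fold 1: move[0]->D => DLDRDL VALID
Fold 2: move[5]->R => DLDRDR VALID
Fold 3: move[0]->R => RLDRDR INVALID (collision), skipped
Fold 4: move[4]->L => DLDRLR INVALID (collision), skipped
Fold 5: move[1]->R => DRDRDR VALID

Answer: VVXXV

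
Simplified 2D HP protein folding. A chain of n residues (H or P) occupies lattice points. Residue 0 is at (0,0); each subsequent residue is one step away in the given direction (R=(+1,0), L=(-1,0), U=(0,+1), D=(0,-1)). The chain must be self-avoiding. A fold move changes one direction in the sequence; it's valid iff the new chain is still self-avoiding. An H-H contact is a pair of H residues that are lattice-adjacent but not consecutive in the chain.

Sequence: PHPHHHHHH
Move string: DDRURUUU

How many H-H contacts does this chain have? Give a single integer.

Positions: [(0, 0), (0, -1), (0, -2), (1, -2), (1, -1), (2, -1), (2, 0), (2, 1), (2, 2)]
H-H contact: residue 1 @(0,-1) - residue 4 @(1, -1)

Answer: 1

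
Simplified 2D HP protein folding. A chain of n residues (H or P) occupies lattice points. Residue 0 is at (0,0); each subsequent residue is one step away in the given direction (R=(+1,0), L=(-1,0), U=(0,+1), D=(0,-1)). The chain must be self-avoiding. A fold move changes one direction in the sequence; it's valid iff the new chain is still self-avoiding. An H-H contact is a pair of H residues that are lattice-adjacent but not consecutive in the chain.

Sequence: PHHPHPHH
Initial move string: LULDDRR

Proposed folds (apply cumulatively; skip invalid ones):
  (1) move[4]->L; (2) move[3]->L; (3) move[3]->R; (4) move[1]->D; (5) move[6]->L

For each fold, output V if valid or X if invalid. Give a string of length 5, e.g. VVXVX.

Initial: LULDDRR -> [(0, 0), (-1, 0), (-1, 1), (-2, 1), (-2, 0), (-2, -1), (-1, -1), (0, -1)]
Fold 1: move[4]->L => LULDLRR INVALID (collision), skipped
Fold 2: move[3]->L => LULLDRR INVALID (collision), skipped
Fold 3: move[3]->R => LULRDRR INVALID (collision), skipped
Fold 4: move[1]->D => LDLDDRR VALID
Fold 5: move[6]->L => LDLDDRL INVALID (collision), skipped

Answer: XXXVX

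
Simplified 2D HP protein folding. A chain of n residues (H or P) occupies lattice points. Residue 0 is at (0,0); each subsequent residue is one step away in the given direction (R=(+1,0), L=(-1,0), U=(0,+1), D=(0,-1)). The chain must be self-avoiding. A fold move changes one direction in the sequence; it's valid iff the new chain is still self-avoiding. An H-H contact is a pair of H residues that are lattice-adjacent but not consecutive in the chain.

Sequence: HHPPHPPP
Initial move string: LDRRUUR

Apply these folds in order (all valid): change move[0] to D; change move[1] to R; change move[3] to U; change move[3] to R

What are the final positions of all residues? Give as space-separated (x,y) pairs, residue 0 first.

Answer: (0,0) (0,-1) (1,-1) (2,-1) (3,-1) (3,0) (3,1) (4,1)

Derivation:
Initial moves: LDRRUUR
Fold: move[0]->D => DDRRUUR (positions: [(0, 0), (0, -1), (0, -2), (1, -2), (2, -2), (2, -1), (2, 0), (3, 0)])
Fold: move[1]->R => DRRRUUR (positions: [(0, 0), (0, -1), (1, -1), (2, -1), (3, -1), (3, 0), (3, 1), (4, 1)])
Fold: move[3]->U => DRRUUUR (positions: [(0, 0), (0, -1), (1, -1), (2, -1), (2, 0), (2, 1), (2, 2), (3, 2)])
Fold: move[3]->R => DRRRUUR (positions: [(0, 0), (0, -1), (1, -1), (2, -1), (3, -1), (3, 0), (3, 1), (4, 1)])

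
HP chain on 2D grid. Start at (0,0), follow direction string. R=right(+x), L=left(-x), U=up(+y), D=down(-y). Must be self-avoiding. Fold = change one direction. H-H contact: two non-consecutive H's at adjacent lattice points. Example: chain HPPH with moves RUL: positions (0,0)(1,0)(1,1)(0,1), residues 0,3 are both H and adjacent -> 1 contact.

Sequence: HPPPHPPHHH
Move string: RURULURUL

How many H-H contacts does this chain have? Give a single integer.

Answer: 1

Derivation:
Positions: [(0, 0), (1, 0), (1, 1), (2, 1), (2, 2), (1, 2), (1, 3), (2, 3), (2, 4), (1, 4)]
H-H contact: residue 4 @(2,2) - residue 7 @(2, 3)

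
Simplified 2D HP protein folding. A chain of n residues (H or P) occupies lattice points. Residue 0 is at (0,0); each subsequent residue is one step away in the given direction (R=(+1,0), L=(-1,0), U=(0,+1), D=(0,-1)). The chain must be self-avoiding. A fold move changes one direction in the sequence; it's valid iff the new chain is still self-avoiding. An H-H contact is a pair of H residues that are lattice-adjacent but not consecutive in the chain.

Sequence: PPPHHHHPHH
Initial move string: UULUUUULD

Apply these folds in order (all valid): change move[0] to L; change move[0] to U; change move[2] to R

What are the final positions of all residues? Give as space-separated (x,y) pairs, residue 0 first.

Initial moves: UULUUUULD
Fold: move[0]->L => LULUUUULD (positions: [(0, 0), (-1, 0), (-1, 1), (-2, 1), (-2, 2), (-2, 3), (-2, 4), (-2, 5), (-3, 5), (-3, 4)])
Fold: move[0]->U => UULUUUULD (positions: [(0, 0), (0, 1), (0, 2), (-1, 2), (-1, 3), (-1, 4), (-1, 5), (-1, 6), (-2, 6), (-2, 5)])
Fold: move[2]->R => UURUUUULD (positions: [(0, 0), (0, 1), (0, 2), (1, 2), (1, 3), (1, 4), (1, 5), (1, 6), (0, 6), (0, 5)])

Answer: (0,0) (0,1) (0,2) (1,2) (1,3) (1,4) (1,5) (1,6) (0,6) (0,5)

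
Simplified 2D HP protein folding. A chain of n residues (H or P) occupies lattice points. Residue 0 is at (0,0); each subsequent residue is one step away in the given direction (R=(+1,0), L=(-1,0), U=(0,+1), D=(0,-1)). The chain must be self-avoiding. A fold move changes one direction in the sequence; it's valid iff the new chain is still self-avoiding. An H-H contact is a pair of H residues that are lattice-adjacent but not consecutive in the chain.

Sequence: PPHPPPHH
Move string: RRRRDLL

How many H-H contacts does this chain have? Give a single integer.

Answer: 1

Derivation:
Positions: [(0, 0), (1, 0), (2, 0), (3, 0), (4, 0), (4, -1), (3, -1), (2, -1)]
H-H contact: residue 2 @(2,0) - residue 7 @(2, -1)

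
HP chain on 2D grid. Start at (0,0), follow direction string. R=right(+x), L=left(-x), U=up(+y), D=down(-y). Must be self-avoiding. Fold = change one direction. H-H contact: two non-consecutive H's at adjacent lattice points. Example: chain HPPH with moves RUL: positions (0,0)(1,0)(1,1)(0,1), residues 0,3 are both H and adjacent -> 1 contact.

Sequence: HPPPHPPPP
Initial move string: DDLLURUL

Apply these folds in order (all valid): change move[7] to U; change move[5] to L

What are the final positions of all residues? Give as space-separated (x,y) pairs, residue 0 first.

Initial moves: DDLLURUL
Fold: move[7]->U => DDLLURUU (positions: [(0, 0), (0, -1), (0, -2), (-1, -2), (-2, -2), (-2, -1), (-1, -1), (-1, 0), (-1, 1)])
Fold: move[5]->L => DDLLULUU (positions: [(0, 0), (0, -1), (0, -2), (-1, -2), (-2, -2), (-2, -1), (-3, -1), (-3, 0), (-3, 1)])

Answer: (0,0) (0,-1) (0,-2) (-1,-2) (-2,-2) (-2,-1) (-3,-1) (-3,0) (-3,1)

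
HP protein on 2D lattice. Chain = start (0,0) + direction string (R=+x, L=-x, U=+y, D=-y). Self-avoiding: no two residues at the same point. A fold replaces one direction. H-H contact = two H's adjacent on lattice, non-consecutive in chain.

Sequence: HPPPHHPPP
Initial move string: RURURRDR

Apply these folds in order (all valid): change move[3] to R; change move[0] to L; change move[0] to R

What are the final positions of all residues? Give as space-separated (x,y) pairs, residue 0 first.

Initial moves: RURURRDR
Fold: move[3]->R => RURRRRDR (positions: [(0, 0), (1, 0), (1, 1), (2, 1), (3, 1), (4, 1), (5, 1), (5, 0), (6, 0)])
Fold: move[0]->L => LURRRRDR (positions: [(0, 0), (-1, 0), (-1, 1), (0, 1), (1, 1), (2, 1), (3, 1), (3, 0), (4, 0)])
Fold: move[0]->R => RURRRRDR (positions: [(0, 0), (1, 0), (1, 1), (2, 1), (3, 1), (4, 1), (5, 1), (5, 0), (6, 0)])

Answer: (0,0) (1,0) (1,1) (2,1) (3,1) (4,1) (5,1) (5,0) (6,0)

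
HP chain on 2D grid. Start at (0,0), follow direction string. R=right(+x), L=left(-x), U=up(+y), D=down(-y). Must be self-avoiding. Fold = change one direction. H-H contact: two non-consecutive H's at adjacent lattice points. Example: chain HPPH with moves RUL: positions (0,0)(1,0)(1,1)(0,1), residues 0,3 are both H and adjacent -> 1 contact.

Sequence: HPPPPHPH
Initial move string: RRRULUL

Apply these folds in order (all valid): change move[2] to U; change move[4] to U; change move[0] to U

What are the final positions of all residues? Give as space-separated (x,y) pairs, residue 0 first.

Initial moves: RRRULUL
Fold: move[2]->U => RRUULUL (positions: [(0, 0), (1, 0), (2, 0), (2, 1), (2, 2), (1, 2), (1, 3), (0, 3)])
Fold: move[4]->U => RRUUUUL (positions: [(0, 0), (1, 0), (2, 0), (2, 1), (2, 2), (2, 3), (2, 4), (1, 4)])
Fold: move[0]->U => URUUUUL (positions: [(0, 0), (0, 1), (1, 1), (1, 2), (1, 3), (1, 4), (1, 5), (0, 5)])

Answer: (0,0) (0,1) (1,1) (1,2) (1,3) (1,4) (1,5) (0,5)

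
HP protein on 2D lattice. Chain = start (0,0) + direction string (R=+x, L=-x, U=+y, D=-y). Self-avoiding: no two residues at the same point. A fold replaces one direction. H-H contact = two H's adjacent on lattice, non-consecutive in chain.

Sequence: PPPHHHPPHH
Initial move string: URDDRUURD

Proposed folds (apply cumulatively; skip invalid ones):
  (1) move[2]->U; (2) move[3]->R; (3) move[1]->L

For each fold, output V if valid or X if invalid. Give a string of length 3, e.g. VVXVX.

Answer: XVX

Derivation:
Initial: URDDRUURD -> [(0, 0), (0, 1), (1, 1), (1, 0), (1, -1), (2, -1), (2, 0), (2, 1), (3, 1), (3, 0)]
Fold 1: move[2]->U => URUDRUURD INVALID (collision), skipped
Fold 2: move[3]->R => URDRRUURD VALID
Fold 3: move[1]->L => ULDRRUURD INVALID (collision), skipped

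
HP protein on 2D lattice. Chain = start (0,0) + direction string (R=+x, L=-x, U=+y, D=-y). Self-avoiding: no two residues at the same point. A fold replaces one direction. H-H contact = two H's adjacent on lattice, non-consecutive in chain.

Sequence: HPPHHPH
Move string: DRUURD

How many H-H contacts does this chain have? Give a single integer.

Answer: 2

Derivation:
Positions: [(0, 0), (0, -1), (1, -1), (1, 0), (1, 1), (2, 1), (2, 0)]
H-H contact: residue 0 @(0,0) - residue 3 @(1, 0)
H-H contact: residue 3 @(1,0) - residue 6 @(2, 0)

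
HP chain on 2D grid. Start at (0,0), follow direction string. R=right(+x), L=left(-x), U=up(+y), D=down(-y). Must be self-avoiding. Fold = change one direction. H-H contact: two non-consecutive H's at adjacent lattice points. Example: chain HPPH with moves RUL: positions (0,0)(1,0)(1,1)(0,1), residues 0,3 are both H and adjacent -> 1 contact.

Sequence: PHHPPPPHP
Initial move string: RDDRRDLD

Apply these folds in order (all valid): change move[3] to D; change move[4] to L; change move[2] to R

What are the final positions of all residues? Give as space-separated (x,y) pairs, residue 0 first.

Answer: (0,0) (1,0) (1,-1) (2,-1) (2,-2) (1,-2) (1,-3) (0,-3) (0,-4)

Derivation:
Initial moves: RDDRRDLD
Fold: move[3]->D => RDDDRDLD (positions: [(0, 0), (1, 0), (1, -1), (1, -2), (1, -3), (2, -3), (2, -4), (1, -4), (1, -5)])
Fold: move[4]->L => RDDDLDLD (positions: [(0, 0), (1, 0), (1, -1), (1, -2), (1, -3), (0, -3), (0, -4), (-1, -4), (-1, -5)])
Fold: move[2]->R => RDRDLDLD (positions: [(0, 0), (1, 0), (1, -1), (2, -1), (2, -2), (1, -2), (1, -3), (0, -3), (0, -4)])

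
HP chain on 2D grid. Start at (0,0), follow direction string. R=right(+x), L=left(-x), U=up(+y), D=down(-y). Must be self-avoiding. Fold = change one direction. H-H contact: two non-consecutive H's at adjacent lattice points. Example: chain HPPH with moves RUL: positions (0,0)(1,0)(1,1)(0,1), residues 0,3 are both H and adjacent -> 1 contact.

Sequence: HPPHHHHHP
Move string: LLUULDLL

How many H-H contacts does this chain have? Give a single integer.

Answer: 1

Derivation:
Positions: [(0, 0), (-1, 0), (-2, 0), (-2, 1), (-2, 2), (-3, 2), (-3, 1), (-4, 1), (-5, 1)]
H-H contact: residue 3 @(-2,1) - residue 6 @(-3, 1)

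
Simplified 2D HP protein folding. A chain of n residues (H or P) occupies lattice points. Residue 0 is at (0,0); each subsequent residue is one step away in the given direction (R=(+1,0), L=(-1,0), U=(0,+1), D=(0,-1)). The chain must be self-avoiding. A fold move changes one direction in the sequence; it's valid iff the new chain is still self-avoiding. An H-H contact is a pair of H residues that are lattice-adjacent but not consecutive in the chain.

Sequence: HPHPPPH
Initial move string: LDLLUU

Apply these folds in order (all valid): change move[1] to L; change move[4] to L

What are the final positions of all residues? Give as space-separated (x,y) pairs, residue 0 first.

Initial moves: LDLLUU
Fold: move[1]->L => LLLLUU (positions: [(0, 0), (-1, 0), (-2, 0), (-3, 0), (-4, 0), (-4, 1), (-4, 2)])
Fold: move[4]->L => LLLLLU (positions: [(0, 0), (-1, 0), (-2, 0), (-3, 0), (-4, 0), (-5, 0), (-5, 1)])

Answer: (0,0) (-1,0) (-2,0) (-3,0) (-4,0) (-5,0) (-5,1)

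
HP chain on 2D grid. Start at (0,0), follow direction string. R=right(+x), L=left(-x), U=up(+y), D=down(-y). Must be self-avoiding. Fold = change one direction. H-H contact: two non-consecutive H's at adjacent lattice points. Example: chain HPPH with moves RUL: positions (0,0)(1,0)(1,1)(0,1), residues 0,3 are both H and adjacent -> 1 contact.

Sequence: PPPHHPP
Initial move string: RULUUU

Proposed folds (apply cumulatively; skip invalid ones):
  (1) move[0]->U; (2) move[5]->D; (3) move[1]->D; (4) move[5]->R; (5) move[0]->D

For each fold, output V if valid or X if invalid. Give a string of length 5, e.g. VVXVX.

Answer: VXXVX

Derivation:
Initial: RULUUU -> [(0, 0), (1, 0), (1, 1), (0, 1), (0, 2), (0, 3), (0, 4)]
Fold 1: move[0]->U => UULUUU VALID
Fold 2: move[5]->D => UULUUD INVALID (collision), skipped
Fold 3: move[1]->D => UDLUUU INVALID (collision), skipped
Fold 4: move[5]->R => UULUUR VALID
Fold 5: move[0]->D => DULUUR INVALID (collision), skipped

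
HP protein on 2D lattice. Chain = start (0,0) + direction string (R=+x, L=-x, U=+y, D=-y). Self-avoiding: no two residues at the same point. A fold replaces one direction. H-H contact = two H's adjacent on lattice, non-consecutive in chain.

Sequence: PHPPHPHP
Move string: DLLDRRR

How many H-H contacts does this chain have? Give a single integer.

Answer: 1

Derivation:
Positions: [(0, 0), (0, -1), (-1, -1), (-2, -1), (-2, -2), (-1, -2), (0, -2), (1, -2)]
H-H contact: residue 1 @(0,-1) - residue 6 @(0, -2)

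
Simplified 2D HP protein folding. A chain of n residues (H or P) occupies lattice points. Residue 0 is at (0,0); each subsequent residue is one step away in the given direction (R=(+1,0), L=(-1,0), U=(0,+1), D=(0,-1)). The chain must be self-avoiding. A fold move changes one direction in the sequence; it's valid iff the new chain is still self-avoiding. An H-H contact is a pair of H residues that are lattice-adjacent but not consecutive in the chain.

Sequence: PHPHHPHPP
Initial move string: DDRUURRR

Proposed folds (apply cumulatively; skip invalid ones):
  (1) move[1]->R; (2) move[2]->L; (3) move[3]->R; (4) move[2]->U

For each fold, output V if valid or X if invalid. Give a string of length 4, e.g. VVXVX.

Answer: VXVV

Derivation:
Initial: DDRUURRR -> [(0, 0), (0, -1), (0, -2), (1, -2), (1, -1), (1, 0), (2, 0), (3, 0), (4, 0)]
Fold 1: move[1]->R => DRRUURRR VALID
Fold 2: move[2]->L => DRLUURRR INVALID (collision), skipped
Fold 3: move[3]->R => DRRRURRR VALID
Fold 4: move[2]->U => DRURURRR VALID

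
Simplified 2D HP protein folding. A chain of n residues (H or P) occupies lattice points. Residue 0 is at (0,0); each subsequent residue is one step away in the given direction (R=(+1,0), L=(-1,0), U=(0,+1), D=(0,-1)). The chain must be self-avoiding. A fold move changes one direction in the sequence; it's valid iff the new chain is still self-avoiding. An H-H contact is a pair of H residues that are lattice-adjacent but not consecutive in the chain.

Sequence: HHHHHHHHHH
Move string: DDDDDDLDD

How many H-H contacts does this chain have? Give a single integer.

Answer: 0

Derivation:
Positions: [(0, 0), (0, -1), (0, -2), (0, -3), (0, -4), (0, -5), (0, -6), (-1, -6), (-1, -7), (-1, -8)]
No H-H contacts found.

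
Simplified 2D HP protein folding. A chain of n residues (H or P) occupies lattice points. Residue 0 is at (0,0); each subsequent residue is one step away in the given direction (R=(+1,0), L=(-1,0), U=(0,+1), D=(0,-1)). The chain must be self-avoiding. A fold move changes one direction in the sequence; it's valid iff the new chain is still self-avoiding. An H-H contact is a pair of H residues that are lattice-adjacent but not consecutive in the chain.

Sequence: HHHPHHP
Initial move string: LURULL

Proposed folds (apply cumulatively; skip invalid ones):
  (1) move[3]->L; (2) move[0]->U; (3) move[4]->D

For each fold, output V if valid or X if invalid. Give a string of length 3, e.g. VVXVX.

Answer: XVX

Derivation:
Initial: LURULL -> [(0, 0), (-1, 0), (-1, 1), (0, 1), (0, 2), (-1, 2), (-2, 2)]
Fold 1: move[3]->L => LURLLL INVALID (collision), skipped
Fold 2: move[0]->U => UURULL VALID
Fold 3: move[4]->D => UURUDL INVALID (collision), skipped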